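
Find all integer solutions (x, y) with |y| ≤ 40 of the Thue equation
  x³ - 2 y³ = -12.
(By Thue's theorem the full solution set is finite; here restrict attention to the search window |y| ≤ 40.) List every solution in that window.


The equation is x³ - 2y³ = -12. For fixed y, x³ = 2·y³ − 12, so a solution requires the RHS to be a perfect cube.
Strategy: iterate y from -40 to 40, compute RHS = 2·y³ − 12, and check whether it is a (positive or negative) perfect cube.
Check small values of y:
  y = 0: RHS = -12 is not a perfect cube.
  y = 1: RHS = -10 is not a perfect cube.
  y = -1: RHS = -14 is not a perfect cube.
  y = 2: RHS = 4 is not a perfect cube.
  y = -2: RHS = -28 is not a perfect cube.
  y = 3: RHS = 42 is not a perfect cube.
  y = -3: RHS = -66 is not a perfect cube.
Continuing the search up to |y| = 40 finds no solutions either.
No (x, y) in the scanned range satisfies the equation.

No integer solutions with |y| ≤ 40.


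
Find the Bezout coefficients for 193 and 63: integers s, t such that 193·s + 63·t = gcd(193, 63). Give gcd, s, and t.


Euclidean algorithm on (193, 63) — divide until remainder is 0:
  193 = 3 · 63 + 4
  63 = 15 · 4 + 3
  4 = 1 · 3 + 1
  3 = 3 · 1 + 0
gcd(193, 63) = 1.
Track Bezout coefficients alongside the remainders: start with r₀ = 193 = a·1 + b·0 (s = 1, t = 0) and r₁ = 63 = a·0 + b·1 (s = 0, t = 1); each new remainder r_{k+1} = r_{k-1} − q_k·r_k inherits s_{k+1} = s_{k-1} − q_k·s_k, t_{k+1} = t_{k-1} − q_k·t_k, so r_k = a·s_k + b·t_k at every step:
  q = 3: r = 4, s = 1 − 3·0 = 1, t = 0 − 3·1 = -3  (check: 193·1 + 63·(-3) = 4)
  q = 15: r = 3, s = 0 − 15·1 = -15, t = 1 − 15·(-3) = 46  (check: 193·(-15) + 63·46 = 3)
  q = 1: r = 1, s = 1 − 1·(-15) = 16, t = -3 − 1·46 = -49  (check: 193·16 + 63·(-49) = 1)
The row with r = 1 (the gcd) gives the Bezout coefficients s = 16, t = -49.
Result: 193 · (16) + 63 · (-49) = 1.

gcd(193, 63) = 1; s = 16, t = -49 (check: 193·16 + 63·(-49) = 1).


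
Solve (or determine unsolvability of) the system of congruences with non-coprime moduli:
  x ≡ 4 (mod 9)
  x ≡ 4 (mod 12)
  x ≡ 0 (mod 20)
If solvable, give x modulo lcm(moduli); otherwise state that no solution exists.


Moduli 9, 12, 20 are not pairwise coprime, so CRT works modulo lcm(m_i) when all pairwise compatibility conditions hold.
Pairwise compatibility: gcd(m_i, m_j) must divide a_i - a_j for every pair.
Merge one congruence at a time:
  Start: x ≡ 4 (mod 9).
  Combine with x ≡ 4 (mod 12): gcd(9, 12) = 3; 4 - 4 = 0, which IS divisible by 3, so compatible.
    Write x = 4 + 9·t and substitute into x ≡ 4 (mod 12): 9·t ≡ 4 − 4 = 0 (mod 12).
    Divide the congruence (and modulus) by g = 3: 3·t ≡ 0 (mod 4).
    The inverse of 3 mod 4 is 3 (since 3·3 = 9 = 2·4 + 1), so t ≡ 3·0 = 0 ≡ 0 (mod 4).
    Then x = 4 + 9·0 = 4, valid modulo lcm(9, 12) = 36: x ≡ 4 (mod 36).
  Combine with x ≡ 0 (mod 20): gcd(36, 20) = 4; 0 - 4 = -4, which IS divisible by 4, so compatible.
    Write x = 4 + 36·t and substitute into x ≡ 0 (mod 20): 36·t ≡ 0 − 4 = -4 (mod 20).
    Divide the congruence (and modulus) by g = 4: 9·t ≡ -1 (mod 5).
    Reduce coefficients mod 5: 4·t ≡ 4 (mod 5).
    The inverse of 4 mod 5 is 4 (since 4·4 = 16 = 3·5 + 1), so t ≡ 4·4 = 16 ≡ 1 (mod 5).
    Then x = 4 + 36·1 = 40, valid modulo lcm(36, 20) = 180: x ≡ 40 (mod 180).
Verify: 40 mod 9 = 4, 40 mod 12 = 4, 40 mod 20 = 0.

x ≡ 40 (mod 180).


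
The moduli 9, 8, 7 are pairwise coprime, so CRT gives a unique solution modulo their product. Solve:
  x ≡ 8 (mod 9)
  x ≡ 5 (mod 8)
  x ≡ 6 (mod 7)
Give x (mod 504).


Moduli 9, 8, 7 are pairwise coprime; by CRT there is a unique solution modulo M = 9 · 8 · 7 = 504.
Solve pairwise, accumulating the modulus:
  Start with x ≡ 8 (mod 9).
  Combine with x ≡ 5 (mod 8): since gcd(9, 8) = 1, we get a unique residue mod 72.
    Write x = 8 + 9·t and substitute into x ≡ 5 (mod 8): 9·t ≡ 5 − 8 = -3 (mod 8).
    Reduce coefficients mod 8: 1·t ≡ 5 (mod 8).
    So t ≡ 5 (mod 8).
    Then x = 8 + 9·5 = 53, valid modulo lcm(9, 8) = 72: x ≡ 53 (mod 72).
  Combine with x ≡ 6 (mod 7): since gcd(72, 7) = 1, we get a unique residue mod 504.
    Write x = 53 + 72·t and substitute into x ≡ 6 (mod 7): 72·t ≡ 6 − 53 = -47 (mod 7).
    Reduce coefficients mod 7: 2·t ≡ 2 (mod 7).
    The inverse of 2 mod 7 is 4 (since 2·4 = 8 = 1·7 + 1), so t ≡ 4·2 = 8 ≡ 1 (mod 7).
    Then x = 53 + 72·1 = 125, valid modulo lcm(72, 7) = 504: x ≡ 125 (mod 504).
Verify: 125 mod 9 = 8 ✓, 125 mod 8 = 5 ✓, 125 mod 7 = 6 ✓.

x ≡ 125 (mod 504).


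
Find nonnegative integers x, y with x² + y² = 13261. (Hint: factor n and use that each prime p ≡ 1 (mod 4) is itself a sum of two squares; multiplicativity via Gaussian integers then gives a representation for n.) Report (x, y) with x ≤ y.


Step 1: Factor n = 13261 = 89 · 149.
Step 2: Check the mod-4 condition on each prime factor: 89 ≡ 1 (mod 4), exponent 1; 149 ≡ 1 (mod 4), exponent 1.
All primes ≡ 3 (mod 4) appear to even exponent (or don't appear), so by the two-squares theorem n IS expressible as a sum of two squares.
Step 3: Build a representation. Here n = 89 · 149 is a product of primes ≡ 1 (mod 4). Each prime p ≡ 1 (mod 4) is itself a sum of two squares; find a² by testing p − a² for a perfect square:
  89: 89 − 1² = 88, 89 − 2² = 85, 89 − 3² = 80, 89 − 4² = 73, 89 − 5² = 64 = 8² ⇒ 89 = 5² + 8².
  149: 149 − 1² = 148, 149 − 2² = 145, 149 − 3² = 140, 149 − 4² = 133, 149 − 5² = 124, 149 − 6² = 113, 149 − 7² = 100 = 10² ⇒ 149 = 7² + 10².
  Combine using the Brahmagupta–Fibonacci identity (a² + b²)(c² + d²) = (ac − bd)² + (ad + bc)² = (ac + bd)² + (ad − bc)²:
  89 · 149 = 13261: from (5² + 8²)(7² + 10²), take (5·7 − 8·10, 5·10 + 8·7) = (35 − 80, 50 + 56) = (-45, 106); dropping signs (only squares matter) gives (45, 106); check 45² + 106² = 2025 + 11236 = 13261 ✓.
Step 4: Order so x ≤ y and verify: 45² + 106² = 2025 + 11236 = 13261 = n. ✓

n = 13261 = 45² + 106² (one valid representation with x ≤ y).


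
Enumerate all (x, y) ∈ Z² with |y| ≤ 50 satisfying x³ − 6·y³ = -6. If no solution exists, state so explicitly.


The equation is x³ - 6y³ = -6. For fixed y, x³ = 6·y³ − 6, so a solution requires the RHS to be a perfect cube.
Strategy: iterate y from -50 to 50, compute RHS = 6·y³ − 6, and check whether it is a (positive or negative) perfect cube.
Check small values of y:
  y = 0: RHS = -6 is not a perfect cube.
  y = 1: RHS = 0 = (0)³ ⇒ x = 0 works.
  y = -1: RHS = -12 is not a perfect cube.
  y = 2: RHS = 42 is not a perfect cube.
  y = -2: RHS = -54 is not a perfect cube.
  y = 3: RHS = 156 is not a perfect cube.
  y = -3: RHS = -168 is not a perfect cube.
Continuing the search up to |y| = 50 finds no further solutions beyond those listed.
Collected solutions: (0, 1).

Solutions (with |y| ≤ 50): (0, 1).


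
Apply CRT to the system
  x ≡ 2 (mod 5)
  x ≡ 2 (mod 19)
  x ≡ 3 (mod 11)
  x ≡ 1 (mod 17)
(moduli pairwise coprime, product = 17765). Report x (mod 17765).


Product of moduli M = 5 · 19 · 11 · 17 = 17765.
Merge one congruence at a time:
  Start: x ≡ 2 (mod 5).
  Combine with x ≡ 2 (mod 19); new modulus lcm = 95.
    Write x = 2 + 5·t and substitute into x ≡ 2 (mod 19): 5·t ≡ 2 − 2 = 0 (mod 19).
    The inverse of 5 mod 19 is 4 (since 5·4 = 20 = 1·19 + 1), so t ≡ 4·0 = 0 ≡ 0 (mod 19).
    Then x = 2 + 5·0 = 2, valid modulo lcm(5, 19) = 95: x ≡ 2 (mod 95).
  Combine with x ≡ 3 (mod 11); new modulus lcm = 1045.
    Write x = 2 + 95·t and substitute into x ≡ 3 (mod 11): 95·t ≡ 3 − 2 = 1 (mod 11).
    Reduce coefficients mod 11: 7·t ≡ 1 (mod 11).
    The inverse of 7 mod 11 is 8 (since 7·8 = 56 = 5·11 + 1), so t ≡ 8·1 = 8 ≡ 8 (mod 11).
    Then x = 2 + 95·8 = 762, valid modulo lcm(95, 11) = 1045: x ≡ 762 (mod 1045).
  Combine with x ≡ 1 (mod 17); new modulus lcm = 17765.
    Write x = 762 + 1045·t and substitute into x ≡ 1 (mod 17): 1045·t ≡ 1 − 762 = -761 (mod 17).
    Reduce coefficients mod 17: 8·t ≡ 4 (mod 17).
    The inverse of 8 mod 17 is 15 (since 8·15 = 120 = 7·17 + 1), so t ≡ 15·4 = 60 ≡ 9 (mod 17).
    Then x = 762 + 1045·9 = 10167, valid modulo lcm(1045, 17) = 17765: x ≡ 10167 (mod 17765).
Verify against each original: 10167 mod 5 = 2, 10167 mod 19 = 2, 10167 mod 11 = 3, 10167 mod 17 = 1.

x ≡ 10167 (mod 17765).


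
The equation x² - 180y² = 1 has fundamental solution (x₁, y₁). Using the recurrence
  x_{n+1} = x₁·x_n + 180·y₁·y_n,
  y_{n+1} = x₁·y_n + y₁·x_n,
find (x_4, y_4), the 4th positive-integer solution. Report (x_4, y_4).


Step 1: Find the fundamental solution (x₁, y₁) of x² - 180y² = 1.
  Expand √180 as a continued fraction. a₀ = ⌊√180⌋ = 13; iterate m_{k+1} = d_k·a_k − m_k, d_{k+1} = (180 − m_{k+1}²)/d_k, a_{k+1} = ⌊(a₀ + m_{k+1})/d_{k+1}⌋ (starting m₀ = 0, d₀ = 1), with convergents p_k = a_k·p_{k-1} + p_{k-2}, q_k = a_k·q_{k-1} + q_{k-2} (p₋₁ = 1, q₋₁ = 0):
  k = 0: a₀ = 13; p₀/q₀ = 13/1; p₀² − 180·q₀² = 169 − 180 = -11.
  k = 1: m = 13, d = 11, a = ⌊(13 + 13)/11⌋ = 2; p/q = (2·13 + 1)/(2·1 + 0) = 27/2; p² − 180·q² = 729 − 720 = 9.
  k = 2: m = 9, d = 9, a = ⌊(13 + 9)/9⌋ = 2; p/q = (2·27 + 13)/(2·2 + 1) = 67/5; p² − 180·q² = 4489 − 4500 = -11.
  k = 3: m = 9, d = 11, a = ⌊(13 + 9)/11⌋ = 2; p/q = (2·67 + 27)/(2·5 + 2) = 161/12; p² − 180·q² = 25921 − 25920 = 1.
  The first convergent with p² − 180·q² = 1 gives the fundamental solution (x₁, y₁) = (161, 12).
Step 2: Apply the recurrence (x_{n+1}, y_{n+1}) = (x₁x_n + 180y₁y_n, x₁y_n + y₁x_n) repeatedly.
  From (x_1, y_1) = (161, 12): x_2 = 161·161 + 180·12·12 = 51841; y_2 = 161·12 + 12·161 = 3864.
  From (x_2, y_2) = (51841, 3864): x_3 = 161·51841 + 180·12·3864 = 16692641; y_3 = 161·3864 + 12·51841 = 1244196.
  From (x_3, y_3) = (16692641, 1244196): x_4 = 161·16692641 + 180·12·1244196 = 5374978561; y_4 = 161·1244196 + 12·16692641 = 400627248.
Step 3: Verify x_4² - 180·y_4² = 28890394531209630721 - 28890394531209630720 = 1 (should be 1). ✓

(x_1, y_1) = (161, 12); (x_4, y_4) = (5374978561, 400627248).


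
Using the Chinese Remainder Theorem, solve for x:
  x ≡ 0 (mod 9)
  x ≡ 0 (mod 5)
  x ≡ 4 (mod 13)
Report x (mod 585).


Moduli 9, 5, 13 are pairwise coprime; by CRT there is a unique solution modulo M = 9 · 5 · 13 = 585.
Solve pairwise, accumulating the modulus:
  Start with x ≡ 0 (mod 9).
  Combine with x ≡ 0 (mod 5): since gcd(9, 5) = 1, we get a unique residue mod 45.
    Write x = 0 + 9·t and substitute into x ≡ 0 (mod 5): 9·t ≡ 0 − 0 = 0 (mod 5).
    Reduce coefficients mod 5: 4·t ≡ 0 (mod 5).
    The inverse of 4 mod 5 is 4 (since 4·4 = 16 = 3·5 + 1), so t ≡ 4·0 = 0 ≡ 0 (mod 5).
    Then x = 0 + 9·0 = 0, valid modulo lcm(9, 5) = 45: x ≡ 0 (mod 45).
  Combine with x ≡ 4 (mod 13): since gcd(45, 13) = 1, we get a unique residue mod 585.
    Write x = 0 + 45·t and substitute into x ≡ 4 (mod 13): 45·t ≡ 4 − 0 = 4 (mod 13).
    Reduce coefficients mod 13: 6·t ≡ 4 (mod 13).
    The inverse of 6 mod 13 is 11 (since 6·11 = 66 = 5·13 + 1), so t ≡ 11·4 = 44 ≡ 5 (mod 13).
    Then x = 0 + 45·5 = 225, valid modulo lcm(45, 13) = 585: x ≡ 225 (mod 585).
Verify: 225 mod 9 = 0 ✓, 225 mod 5 = 0 ✓, 225 mod 13 = 4 ✓.

x ≡ 225 (mod 585).


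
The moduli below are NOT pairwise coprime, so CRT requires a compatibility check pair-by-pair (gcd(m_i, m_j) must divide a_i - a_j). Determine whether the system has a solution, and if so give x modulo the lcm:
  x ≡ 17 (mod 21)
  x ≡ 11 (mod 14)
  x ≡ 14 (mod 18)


Moduli 21, 14, 18 are not pairwise coprime, so CRT works modulo lcm(m_i) when all pairwise compatibility conditions hold.
Pairwise compatibility: gcd(m_i, m_j) must divide a_i - a_j for every pair.
Merge one congruence at a time:
  Start: x ≡ 17 (mod 21).
  Combine with x ≡ 11 (mod 14): gcd(21, 14) = 7, and 11 - 17 = -6 is NOT divisible by 7.
    ⇒ system is inconsistent (no integer solution).

No solution (the system is inconsistent).


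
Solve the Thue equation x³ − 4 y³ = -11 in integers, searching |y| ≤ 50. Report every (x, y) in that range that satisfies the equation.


The equation is x³ - 4y³ = -11. For fixed y, x³ = 4·y³ − 11, so a solution requires the RHS to be a perfect cube.
Strategy: iterate y from -50 to 50, compute RHS = 4·y³ − 11, and check whether it is a (positive or negative) perfect cube.
Check small values of y:
  y = 0: RHS = -11 is not a perfect cube.
  y = 1: RHS = -7 is not a perfect cube.
  y = -1: RHS = -15 is not a perfect cube.
  y = 2: RHS = 21 is not a perfect cube.
  y = -2: RHS = -43 is not a perfect cube.
  y = 3: RHS = 97 is not a perfect cube.
  y = -3: RHS = -119 is not a perfect cube.
Continuing the search up to |y| = 50 finds no solutions either.
No (x, y) in the scanned range satisfies the equation.

No integer solutions with |y| ≤ 50.


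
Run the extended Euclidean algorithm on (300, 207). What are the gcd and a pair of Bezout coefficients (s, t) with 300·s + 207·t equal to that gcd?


Euclidean algorithm on (300, 207) — divide until remainder is 0:
  300 = 1 · 207 + 93
  207 = 2 · 93 + 21
  93 = 4 · 21 + 9
  21 = 2 · 9 + 3
  9 = 3 · 3 + 0
gcd(300, 207) = 3.
Track Bezout coefficients alongside the remainders: start with r₀ = 300 = a·1 + b·0 (s = 1, t = 0) and r₁ = 207 = a·0 + b·1 (s = 0, t = 1); each new remainder r_{k+1} = r_{k-1} − q_k·r_k inherits s_{k+1} = s_{k-1} − q_k·s_k, t_{k+1} = t_{k-1} − q_k·t_k, so r_k = a·s_k + b·t_k at every step:
  q = 1: r = 93, s = 1 − 1·0 = 1, t = 0 − 1·1 = -1  (check: 300·1 + 207·(-1) = 93)
  q = 2: r = 21, s = 0 − 2·1 = -2, t = 1 − 2·(-1) = 3  (check: 300·(-2) + 207·3 = 21)
  q = 4: r = 9, s = 1 − 4·(-2) = 9, t = -1 − 4·3 = -13  (check: 300·9 + 207·(-13) = 9)
  q = 2: r = 3, s = -2 − 2·9 = -20, t = 3 − 2·(-13) = 29  (check: 300·(-20) + 207·29 = 3)
The row with r = 3 (the gcd) gives the Bezout coefficients s = -20, t = 29.
Result: 300 · (-20) + 207 · (29) = 3.

gcd(300, 207) = 3; s = -20, t = 29 (check: 300·(-20) + 207·29 = 3).


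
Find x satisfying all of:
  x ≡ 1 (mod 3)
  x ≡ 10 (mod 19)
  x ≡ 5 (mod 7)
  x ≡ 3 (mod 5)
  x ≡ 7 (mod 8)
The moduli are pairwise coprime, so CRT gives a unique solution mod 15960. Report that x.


Product of moduli M = 3 · 19 · 7 · 5 · 8 = 15960.
Merge one congruence at a time:
  Start: x ≡ 1 (mod 3).
  Combine with x ≡ 10 (mod 19); new modulus lcm = 57.
    Write x = 1 + 3·t and substitute into x ≡ 10 (mod 19): 3·t ≡ 10 − 1 = 9 (mod 19).
    The inverse of 3 mod 19 is 13 (since 3·13 = 39 = 2·19 + 1), so t ≡ 13·9 = 117 ≡ 3 (mod 19).
    Then x = 1 + 3·3 = 10, valid modulo lcm(3, 19) = 57: x ≡ 10 (mod 57).
  Combine with x ≡ 5 (mod 7); new modulus lcm = 399.
    Write x = 10 + 57·t and substitute into x ≡ 5 (mod 7): 57·t ≡ 5 − 10 = -5 (mod 7).
    Reduce coefficients mod 7: 1·t ≡ 2 (mod 7).
    So t ≡ 2 (mod 7).
    Then x = 10 + 57·2 = 124, valid modulo lcm(57, 7) = 399: x ≡ 124 (mod 399).
  Combine with x ≡ 3 (mod 5); new modulus lcm = 1995.
    Write x = 124 + 399·t and substitute into x ≡ 3 (mod 5): 399·t ≡ 3 − 124 = -121 (mod 5).
    Reduce coefficients mod 5: 4·t ≡ 4 (mod 5).
    The inverse of 4 mod 5 is 4 (since 4·4 = 16 = 3·5 + 1), so t ≡ 4·4 = 16 ≡ 1 (mod 5).
    Then x = 124 + 399·1 = 523, valid modulo lcm(399, 5) = 1995: x ≡ 523 (mod 1995).
  Combine with x ≡ 7 (mod 8); new modulus lcm = 15960.
    Write x = 523 + 1995·t and substitute into x ≡ 7 (mod 8): 1995·t ≡ 7 − 523 = -516 (mod 8).
    Reduce coefficients mod 8: 3·t ≡ 4 (mod 8).
    The inverse of 3 mod 8 is 3 (since 3·3 = 9 = 1·8 + 1), so t ≡ 3·4 = 12 ≡ 4 (mod 8).
    Then x = 523 + 1995·4 = 8503, valid modulo lcm(1995, 8) = 15960: x ≡ 8503 (mod 15960).
Verify against each original: 8503 mod 3 = 1, 8503 mod 19 = 10, 8503 mod 7 = 5, 8503 mod 5 = 3, 8503 mod 8 = 7.

x ≡ 8503 (mod 15960).


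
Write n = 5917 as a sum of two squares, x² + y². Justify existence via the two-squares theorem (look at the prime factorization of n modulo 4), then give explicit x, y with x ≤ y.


Step 1: Factor n = 5917 = 61 · 97.
Step 2: Check the mod-4 condition on each prime factor: 61 ≡ 1 (mod 4), exponent 1; 97 ≡ 1 (mod 4), exponent 1.
All primes ≡ 3 (mod 4) appear to even exponent (or don't appear), so by the two-squares theorem n IS expressible as a sum of two squares.
Step 3: Build a representation. Here n = 61 · 97 is a product of primes ≡ 1 (mod 4). Each prime p ≡ 1 (mod 4) is itself a sum of two squares; find a² by testing p − a² for a perfect square:
  61: 61 − 1² = 60, 61 − 2² = 57, 61 − 3² = 52, 61 − 4² = 45, 61 − 5² = 36 = 6² ⇒ 61 = 5² + 6².
  97: 97 − 1² = 96, 97 − 2² = 93, 97 − 3² = 88, 97 − 4² = 81 = 9² ⇒ 97 = 4² + 9².
  Combine using the Brahmagupta–Fibonacci identity (a² + b²)(c² + d²) = (ac − bd)² + (ad + bc)² = (ac + bd)² + (ad − bc)²:
  61 · 97 = 5917: from (5² + 6²)(4² + 9²), take (5·4 − 6·9, 5·9 + 6·4) = (20 − 54, 45 + 24) = (-34, 69); dropping signs (only squares matter) gives (34, 69); check 34² + 69² = 1156 + 4761 = 5917 ✓.
Step 4: Order so x ≤ y and verify: 34² + 69² = 1156 + 4761 = 5917 = n. ✓

n = 5917 = 34² + 69² (one valid representation with x ≤ y).


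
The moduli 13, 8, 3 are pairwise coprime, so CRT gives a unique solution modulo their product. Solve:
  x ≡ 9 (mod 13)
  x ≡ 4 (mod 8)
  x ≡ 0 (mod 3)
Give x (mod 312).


Moduli 13, 8, 3 are pairwise coprime; by CRT there is a unique solution modulo M = 13 · 8 · 3 = 312.
Solve pairwise, accumulating the modulus:
  Start with x ≡ 9 (mod 13).
  Combine with x ≡ 4 (mod 8): since gcd(13, 8) = 1, we get a unique residue mod 104.
    Write x = 9 + 13·t and substitute into x ≡ 4 (mod 8): 13·t ≡ 4 − 9 = -5 (mod 8).
    Reduce coefficients mod 8: 5·t ≡ 3 (mod 8).
    The inverse of 5 mod 8 is 5 (since 5·5 = 25 = 3·8 + 1), so t ≡ 5·3 = 15 ≡ 7 (mod 8).
    Then x = 9 + 13·7 = 100, valid modulo lcm(13, 8) = 104: x ≡ 100 (mod 104).
  Combine with x ≡ 0 (mod 3): since gcd(104, 3) = 1, we get a unique residue mod 312.
    Write x = 100 + 104·t and substitute into x ≡ 0 (mod 3): 104·t ≡ 0 − 100 = -100 (mod 3).
    Reduce coefficients mod 3: 2·t ≡ 2 (mod 3).
    The inverse of 2 mod 3 is 2 (since 2·2 = 4 = 1·3 + 1), so t ≡ 2·2 = 4 ≡ 1 (mod 3).
    Then x = 100 + 104·1 = 204, valid modulo lcm(104, 3) = 312: x ≡ 204 (mod 312).
Verify: 204 mod 13 = 9 ✓, 204 mod 8 = 4 ✓, 204 mod 3 = 0 ✓.

x ≡ 204 (mod 312).


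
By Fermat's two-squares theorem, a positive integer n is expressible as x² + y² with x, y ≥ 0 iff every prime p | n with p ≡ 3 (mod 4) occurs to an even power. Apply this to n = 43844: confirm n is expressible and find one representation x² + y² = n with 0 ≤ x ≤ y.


Step 1: Factor n = 43844 = 2^2 · 97 · 113.
Step 2: Check the mod-4 condition on each prime factor: 2 = 2 (special); 97 ≡ 1 (mod 4), exponent 1; 113 ≡ 1 (mod 4), exponent 1.
All primes ≡ 3 (mod 4) appear to even exponent (or don't appear), so by the two-squares theorem n IS expressible as a sum of two squares.
Step 3: Build a representation. Group n = k² · m with k = 2 and m = 97 · 113 = 10961 (a product of primes ≡ 1 (mod 4)); a representation of m scales to one of n via (k·x)² + (k·y)² = k²(x² + y²). Each prime p ≡ 1 (mod 4) is itself a sum of two squares; find a² by testing p − a² for a perfect square:
  97: 97 − 1² = 96, 97 − 2² = 93, 97 − 3² = 88, 97 − 4² = 81 = 9² ⇒ 97 = 4² + 9².
  113: 113 − 1² = 112, 113 − 2² = 109, 113 − 3² = 104, 113 − 4² = 97, 113 − 5² = 88, 113 − 6² = 77, 113 − 7² = 64 = 8² ⇒ 113 = 7² + 8².
  Combine using the Brahmagupta–Fibonacci identity (a² + b²)(c² + d²) = (ac − bd)² + (ad + bc)² = (ac + bd)² + (ad − bc)²:
  97 · 113 = 10961: from (4² + 9²)(7² + 8²), take (4·7 − 9·8, 4·8 + 9·7) = (28 − 72, 32 + 63) = (-44, 95); dropping signs (only squares matter) gives (44, 95); check 44² + 95² = 1936 + 9025 = 10961 ✓.
  Scale by k = 2: (2·44, 2·95) = (88, 190).
Step 4: Order so x ≤ y and verify: 88² + 190² = 7744 + 36100 = 43844 = n. ✓

n = 43844 = 88² + 190² (one valid representation with x ≤ y).


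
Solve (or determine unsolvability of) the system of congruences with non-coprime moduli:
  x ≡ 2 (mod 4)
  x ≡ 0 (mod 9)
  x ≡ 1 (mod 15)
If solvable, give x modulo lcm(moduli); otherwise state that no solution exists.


Moduli 4, 9, 15 are not pairwise coprime, so CRT works modulo lcm(m_i) when all pairwise compatibility conditions hold.
Pairwise compatibility: gcd(m_i, m_j) must divide a_i - a_j for every pair.
Merge one congruence at a time:
  Start: x ≡ 2 (mod 4).
  Combine with x ≡ 0 (mod 9): gcd(4, 9) = 1; 0 - 2 = -2, which IS divisible by 1, so compatible.
    Write x = 2 + 4·t and substitute into x ≡ 0 (mod 9): 4·t ≡ 0 − 2 = -2 (mod 9).
    Reduce coefficients mod 9: 4·t ≡ 7 (mod 9).
    The inverse of 4 mod 9 is 7 (since 4·7 = 28 = 3·9 + 1), so t ≡ 7·7 = 49 ≡ 4 (mod 9).
    Then x = 2 + 4·4 = 18, valid modulo lcm(4, 9) = 36: x ≡ 18 (mod 36).
  Combine with x ≡ 1 (mod 15): gcd(36, 15) = 3, and 1 - 18 = -17 is NOT divisible by 3.
    ⇒ system is inconsistent (no integer solution).

No solution (the system is inconsistent).


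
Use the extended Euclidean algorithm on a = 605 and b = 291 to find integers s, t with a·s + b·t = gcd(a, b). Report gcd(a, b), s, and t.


Euclidean algorithm on (605, 291) — divide until remainder is 0:
  605 = 2 · 291 + 23
  291 = 12 · 23 + 15
  23 = 1 · 15 + 8
  15 = 1 · 8 + 7
  8 = 1 · 7 + 1
  7 = 7 · 1 + 0
gcd(605, 291) = 1.
Track Bezout coefficients alongside the remainders: start with r₀ = 605 = a·1 + b·0 (s = 1, t = 0) and r₁ = 291 = a·0 + b·1 (s = 0, t = 1); each new remainder r_{k+1} = r_{k-1} − q_k·r_k inherits s_{k+1} = s_{k-1} − q_k·s_k, t_{k+1} = t_{k-1} − q_k·t_k, so r_k = a·s_k + b·t_k at every step:
  q = 2: r = 23, s = 1 − 2·0 = 1, t = 0 − 2·1 = -2  (check: 605·1 + 291·(-2) = 23)
  q = 12: r = 15, s = 0 − 12·1 = -12, t = 1 − 12·(-2) = 25  (check: 605·(-12) + 291·25 = 15)
  q = 1: r = 8, s = 1 − 1·(-12) = 13, t = -2 − 1·25 = -27  (check: 605·13 + 291·(-27) = 8)
  q = 1: r = 7, s = -12 − 1·13 = -25, t = 25 − 1·(-27) = 52  (check: 605·(-25) + 291·52 = 7)
  q = 1: r = 1, s = 13 − 1·(-25) = 38, t = -27 − 1·52 = -79  (check: 605·38 + 291·(-79) = 1)
The row with r = 1 (the gcd) gives the Bezout coefficients s = 38, t = -79.
Result: 605 · (38) + 291 · (-79) = 1.

gcd(605, 291) = 1; s = 38, t = -79 (check: 605·38 + 291·(-79) = 1).


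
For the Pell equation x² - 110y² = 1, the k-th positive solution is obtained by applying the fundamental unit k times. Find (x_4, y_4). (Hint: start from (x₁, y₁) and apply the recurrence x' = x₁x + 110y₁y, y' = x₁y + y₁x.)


Step 1: Find the fundamental solution (x₁, y₁) of x² - 110y² = 1.
  Expand √110 as a continued fraction. a₀ = ⌊√110⌋ = 10; iterate m_{k+1} = d_k·a_k − m_k, d_{k+1} = (110 − m_{k+1}²)/d_k, a_{k+1} = ⌊(a₀ + m_{k+1})/d_{k+1}⌋ (starting m₀ = 0, d₀ = 1), with convergents p_k = a_k·p_{k-1} + p_{k-2}, q_k = a_k·q_{k-1} + q_{k-2} (p₋₁ = 1, q₋₁ = 0):
  k = 0: a₀ = 10; p₀/q₀ = 10/1; p₀² − 110·q₀² = 100 − 110 = -10.
  k = 1: m = 10, d = 10, a = ⌊(10 + 10)/10⌋ = 2; p/q = (2·10 + 1)/(2·1 + 0) = 21/2; p² − 110·q² = 441 − 440 = 1.
  The first convergent with p² − 110·q² = 1 gives the fundamental solution (x₁, y₁) = (21, 2).
Step 2: Apply the recurrence (x_{n+1}, y_{n+1}) = (x₁x_n + 110y₁y_n, x₁y_n + y₁x_n) repeatedly.
  From (x_1, y_1) = (21, 2): x_2 = 21·21 + 110·2·2 = 881; y_2 = 21·2 + 2·21 = 84.
  From (x_2, y_2) = (881, 84): x_3 = 21·881 + 110·2·84 = 36981; y_3 = 21·84 + 2·881 = 3526.
  From (x_3, y_3) = (36981, 3526): x_4 = 21·36981 + 110·2·3526 = 1552321; y_4 = 21·3526 + 2·36981 = 148008.
Step 3: Verify x_4² - 110·y_4² = 2409700487041 - 2409700487040 = 1 (should be 1). ✓

(x_1, y_1) = (21, 2); (x_4, y_4) = (1552321, 148008).


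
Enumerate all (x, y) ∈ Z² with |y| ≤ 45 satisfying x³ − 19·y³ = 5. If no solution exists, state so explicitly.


The equation is x³ - 19y³ = 5. For fixed y, x³ = 19·y³ + 5, so a solution requires the RHS to be a perfect cube.
Strategy: iterate y from -45 to 45, compute RHS = 19·y³ + 5, and check whether it is a (positive or negative) perfect cube.
Check small values of y:
  y = 0: RHS = 5 is not a perfect cube.
  y = 1: RHS = 24 is not a perfect cube.
  y = -1: RHS = -14 is not a perfect cube.
  y = 2: RHS = 157 is not a perfect cube.
  y = -2: RHS = -147 is not a perfect cube.
  y = 3: RHS = 518 is not a perfect cube.
  y = -3: RHS = -508 is not a perfect cube.
Continuing the search up to |y| = 45 finds no solutions either.
No (x, y) in the scanned range satisfies the equation.

No integer solutions with |y| ≤ 45.


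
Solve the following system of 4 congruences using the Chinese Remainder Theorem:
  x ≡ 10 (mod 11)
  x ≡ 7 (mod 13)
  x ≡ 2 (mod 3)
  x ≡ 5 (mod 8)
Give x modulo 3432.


Product of moduli M = 11 · 13 · 3 · 8 = 3432.
Merge one congruence at a time:
  Start: x ≡ 10 (mod 11).
  Combine with x ≡ 7 (mod 13); new modulus lcm = 143.
    Write x = 10 + 11·t and substitute into x ≡ 7 (mod 13): 11·t ≡ 7 − 10 = -3 (mod 13).
    Reduce coefficients mod 13: 11·t ≡ 10 (mod 13).
    The inverse of 11 mod 13 is 6 (since 11·6 = 66 = 5·13 + 1), so t ≡ 6·10 = 60 ≡ 8 (mod 13).
    Then x = 10 + 11·8 = 98, valid modulo lcm(11, 13) = 143: x ≡ 98 (mod 143).
  Combine with x ≡ 2 (mod 3); new modulus lcm = 429.
    Write x = 98 + 143·t and substitute into x ≡ 2 (mod 3): 143·t ≡ 2 − 98 = -96 (mod 3).
    Reduce coefficients mod 3: 2·t ≡ 0 (mod 3).
    The inverse of 2 mod 3 is 2 (since 2·2 = 4 = 1·3 + 1), so t ≡ 2·0 = 0 ≡ 0 (mod 3).
    Then x = 98 + 143·0 = 98, valid modulo lcm(143, 3) = 429: x ≡ 98 (mod 429).
  Combine with x ≡ 5 (mod 8); new modulus lcm = 3432.
    Write x = 98 + 429·t and substitute into x ≡ 5 (mod 8): 429·t ≡ 5 − 98 = -93 (mod 8).
    Reduce coefficients mod 8: 5·t ≡ 3 (mod 8).
    The inverse of 5 mod 8 is 5 (since 5·5 = 25 = 3·8 + 1), so t ≡ 5·3 = 15 ≡ 7 (mod 8).
    Then x = 98 + 429·7 = 3101, valid modulo lcm(429, 8) = 3432: x ≡ 3101 (mod 3432).
Verify against each original: 3101 mod 11 = 10, 3101 mod 13 = 7, 3101 mod 3 = 2, 3101 mod 8 = 5.

x ≡ 3101 (mod 3432).


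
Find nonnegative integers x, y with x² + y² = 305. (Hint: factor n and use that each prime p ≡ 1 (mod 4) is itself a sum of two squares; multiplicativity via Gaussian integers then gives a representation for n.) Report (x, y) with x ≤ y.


Step 1: Factor n = 305 = 5 · 61.
Step 2: Check the mod-4 condition on each prime factor: 5 ≡ 1 (mod 4), exponent 1; 61 ≡ 1 (mod 4), exponent 1.
All primes ≡ 3 (mod 4) appear to even exponent (or don't appear), so by the two-squares theorem n IS expressible as a sum of two squares.
Step 3: Build a representation. Here n = 5 · 61 is a product of primes ≡ 1 (mod 4). Each prime p ≡ 1 (mod 4) is itself a sum of two squares; find a² by testing p − a² for a perfect square:
  5: 5 − 1² = 4 = 2² ⇒ 5 = 1² + 2².
  61: 61 − 1² = 60, 61 − 2² = 57, 61 − 3² = 52, 61 − 4² = 45, 61 − 5² = 36 = 6² ⇒ 61 = 5² + 6².
  Combine using the Brahmagupta–Fibonacci identity (a² + b²)(c² + d²) = (ac − bd)² + (ad + bc)² = (ac + bd)² + (ad − bc)²:
  5 · 61 = 305: from (1² + 2²)(5² + 6²), take (1·5 − 2·6, 1·6 + 2·5) = (5 − 12, 6 + 10) = (-7, 16); dropping signs (only squares matter) gives (7, 16); check 7² + 16² = 49 + 256 = 305 ✓.
Step 4: Order so x ≤ y and verify: 7² + 16² = 49 + 256 = 305 = n. ✓

n = 305 = 7² + 16² (one valid representation with x ≤ y).


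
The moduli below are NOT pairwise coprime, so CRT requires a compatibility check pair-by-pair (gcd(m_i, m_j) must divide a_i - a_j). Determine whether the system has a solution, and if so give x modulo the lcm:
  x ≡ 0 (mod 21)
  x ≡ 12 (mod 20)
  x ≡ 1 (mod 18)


Moduli 21, 20, 18 are not pairwise coprime, so CRT works modulo lcm(m_i) when all pairwise compatibility conditions hold.
Pairwise compatibility: gcd(m_i, m_j) must divide a_i - a_j for every pair.
Merge one congruence at a time:
  Start: x ≡ 0 (mod 21).
  Combine with x ≡ 12 (mod 20): gcd(21, 20) = 1; 12 - 0 = 12, which IS divisible by 1, so compatible.
    Write x = 0 + 21·t and substitute into x ≡ 12 (mod 20): 21·t ≡ 12 − 0 = 12 (mod 20).
    Reduce coefficients mod 20: 1·t ≡ 12 (mod 20).
    So t ≡ 12 (mod 20).
    Then x = 0 + 21·12 = 252, valid modulo lcm(21, 20) = 420: x ≡ 252 (mod 420).
  Combine with x ≡ 1 (mod 18): gcd(420, 18) = 6, and 1 - 252 = -251 is NOT divisible by 6.
    ⇒ system is inconsistent (no integer solution).

No solution (the system is inconsistent).


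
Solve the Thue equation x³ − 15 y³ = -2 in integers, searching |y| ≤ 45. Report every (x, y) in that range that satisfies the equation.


The equation is x³ - 15y³ = -2. For fixed y, x³ = 15·y³ − 2, so a solution requires the RHS to be a perfect cube.
Strategy: iterate y from -45 to 45, compute RHS = 15·y³ − 2, and check whether it is a (positive or negative) perfect cube.
Check small values of y:
  y = 0: RHS = -2 is not a perfect cube.
  y = 1: RHS = 13 is not a perfect cube.
  y = -1: RHS = -17 is not a perfect cube.
  y = 2: RHS = 118 is not a perfect cube.
  y = -2: RHS = -122 is not a perfect cube.
  y = 3: RHS = 403 is not a perfect cube.
  y = -3: RHS = -407 is not a perfect cube.
Continuing the search up to |y| = 45 finds no solutions either.
No (x, y) in the scanned range satisfies the equation.

No integer solutions with |y| ≤ 45.


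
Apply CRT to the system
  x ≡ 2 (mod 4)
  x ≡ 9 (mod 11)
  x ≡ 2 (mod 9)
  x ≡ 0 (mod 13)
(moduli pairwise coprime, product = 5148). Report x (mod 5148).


Product of moduli M = 4 · 11 · 9 · 13 = 5148.
Merge one congruence at a time:
  Start: x ≡ 2 (mod 4).
  Combine with x ≡ 9 (mod 11); new modulus lcm = 44.
    Write x = 2 + 4·t and substitute into x ≡ 9 (mod 11): 4·t ≡ 9 − 2 = 7 (mod 11).
    The inverse of 4 mod 11 is 3 (since 4·3 = 12 = 1·11 + 1), so t ≡ 3·7 = 21 ≡ 10 (mod 11).
    Then x = 2 + 4·10 = 42, valid modulo lcm(4, 11) = 44: x ≡ 42 (mod 44).
  Combine with x ≡ 2 (mod 9); new modulus lcm = 396.
    Write x = 42 + 44·t and substitute into x ≡ 2 (mod 9): 44·t ≡ 2 − 42 = -40 (mod 9).
    Reduce coefficients mod 9: 8·t ≡ 5 (mod 9).
    The inverse of 8 mod 9 is 8 (since 8·8 = 64 = 7·9 + 1), so t ≡ 8·5 = 40 ≡ 4 (mod 9).
    Then x = 42 + 44·4 = 218, valid modulo lcm(44, 9) = 396: x ≡ 218 (mod 396).
  Combine with x ≡ 0 (mod 13); new modulus lcm = 5148.
    Write x = 218 + 396·t and substitute into x ≡ 0 (mod 13): 396·t ≡ 0 − 218 = -218 (mod 13).
    Reduce coefficients mod 13: 6·t ≡ 3 (mod 13).
    The inverse of 6 mod 13 is 11 (since 6·11 = 66 = 5·13 + 1), so t ≡ 11·3 = 33 ≡ 7 (mod 13).
    Then x = 218 + 396·7 = 2990, valid modulo lcm(396, 13) = 5148: x ≡ 2990 (mod 5148).
Verify against each original: 2990 mod 4 = 2, 2990 mod 11 = 9, 2990 mod 9 = 2, 2990 mod 13 = 0.

x ≡ 2990 (mod 5148).


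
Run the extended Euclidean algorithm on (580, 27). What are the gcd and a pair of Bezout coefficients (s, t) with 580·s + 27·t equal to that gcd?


Euclidean algorithm on (580, 27) — divide until remainder is 0:
  580 = 21 · 27 + 13
  27 = 2 · 13 + 1
  13 = 13 · 1 + 0
gcd(580, 27) = 1.
Track Bezout coefficients alongside the remainders: start with r₀ = 580 = a·1 + b·0 (s = 1, t = 0) and r₁ = 27 = a·0 + b·1 (s = 0, t = 1); each new remainder r_{k+1} = r_{k-1} − q_k·r_k inherits s_{k+1} = s_{k-1} − q_k·s_k, t_{k+1} = t_{k-1} − q_k·t_k, so r_k = a·s_k + b·t_k at every step:
  q = 21: r = 13, s = 1 − 21·0 = 1, t = 0 − 21·1 = -21  (check: 580·1 + 27·(-21) = 13)
  q = 2: r = 1, s = 0 − 2·1 = -2, t = 1 − 2·(-21) = 43  (check: 580·(-2) + 27·43 = 1)
The row with r = 1 (the gcd) gives the Bezout coefficients s = -2, t = 43.
Result: 580 · (-2) + 27 · (43) = 1.

gcd(580, 27) = 1; s = -2, t = 43 (check: 580·(-2) + 27·43 = 1).


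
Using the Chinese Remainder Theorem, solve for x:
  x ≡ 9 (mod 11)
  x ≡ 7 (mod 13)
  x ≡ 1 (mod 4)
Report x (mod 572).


Moduli 11, 13, 4 are pairwise coprime; by CRT there is a unique solution modulo M = 11 · 13 · 4 = 572.
Solve pairwise, accumulating the modulus:
  Start with x ≡ 9 (mod 11).
  Combine with x ≡ 7 (mod 13): since gcd(11, 13) = 1, we get a unique residue mod 143.
    Write x = 9 + 11·t and substitute into x ≡ 7 (mod 13): 11·t ≡ 7 − 9 = -2 (mod 13).
    Reduce coefficients mod 13: 11·t ≡ 11 (mod 13).
    The inverse of 11 mod 13 is 6 (since 11·6 = 66 = 5·13 + 1), so t ≡ 6·11 = 66 ≡ 1 (mod 13).
    Then x = 9 + 11·1 = 20, valid modulo lcm(11, 13) = 143: x ≡ 20 (mod 143).
  Combine with x ≡ 1 (mod 4): since gcd(143, 4) = 1, we get a unique residue mod 572.
    Write x = 20 + 143·t and substitute into x ≡ 1 (mod 4): 143·t ≡ 1 − 20 = -19 (mod 4).
    Reduce coefficients mod 4: 3·t ≡ 1 (mod 4).
    The inverse of 3 mod 4 is 3 (since 3·3 = 9 = 2·4 + 1), so t ≡ 3·1 = 3 ≡ 3 (mod 4).
    Then x = 20 + 143·3 = 449, valid modulo lcm(143, 4) = 572: x ≡ 449 (mod 572).
Verify: 449 mod 11 = 9 ✓, 449 mod 13 = 7 ✓, 449 mod 4 = 1 ✓.

x ≡ 449 (mod 572).


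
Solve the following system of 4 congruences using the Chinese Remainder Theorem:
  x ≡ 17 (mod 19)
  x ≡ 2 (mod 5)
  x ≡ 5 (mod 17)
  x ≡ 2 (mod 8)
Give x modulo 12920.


Product of moduli M = 19 · 5 · 17 · 8 = 12920.
Merge one congruence at a time:
  Start: x ≡ 17 (mod 19).
  Combine with x ≡ 2 (mod 5); new modulus lcm = 95.
    Write x = 17 + 19·t and substitute into x ≡ 2 (mod 5): 19·t ≡ 2 − 17 = -15 (mod 5).
    Reduce coefficients mod 5: 4·t ≡ 0 (mod 5).
    The inverse of 4 mod 5 is 4 (since 4·4 = 16 = 3·5 + 1), so t ≡ 4·0 = 0 ≡ 0 (mod 5).
    Then x = 17 + 19·0 = 17, valid modulo lcm(19, 5) = 95: x ≡ 17 (mod 95).
  Combine with x ≡ 5 (mod 17); new modulus lcm = 1615.
    Write x = 17 + 95·t and substitute into x ≡ 5 (mod 17): 95·t ≡ 5 − 17 = -12 (mod 17).
    Reduce coefficients mod 17: 10·t ≡ 5 (mod 17).
    The inverse of 10 mod 17 is 12 (since 10·12 = 120 = 7·17 + 1), so t ≡ 12·5 = 60 ≡ 9 (mod 17).
    Then x = 17 + 95·9 = 872, valid modulo lcm(95, 17) = 1615: x ≡ 872 (mod 1615).
  Combine with x ≡ 2 (mod 8); new modulus lcm = 12920.
    Write x = 872 + 1615·t and substitute into x ≡ 2 (mod 8): 1615·t ≡ 2 − 872 = -870 (mod 8).
    Reduce coefficients mod 8: 7·t ≡ 2 (mod 8).
    The inverse of 7 mod 8 is 7 (since 7·7 = 49 = 6·8 + 1), so t ≡ 7·2 = 14 ≡ 6 (mod 8).
    Then x = 872 + 1615·6 = 10562, valid modulo lcm(1615, 8) = 12920: x ≡ 10562 (mod 12920).
Verify against each original: 10562 mod 19 = 17, 10562 mod 5 = 2, 10562 mod 17 = 5, 10562 mod 8 = 2.

x ≡ 10562 (mod 12920).


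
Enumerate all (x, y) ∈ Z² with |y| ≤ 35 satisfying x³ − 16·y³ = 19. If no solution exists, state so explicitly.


The equation is x³ - 16y³ = 19. For fixed y, x³ = 16·y³ + 19, so a solution requires the RHS to be a perfect cube.
Strategy: iterate y from -35 to 35, compute RHS = 16·y³ + 19, and check whether it is a (positive or negative) perfect cube.
Check small values of y:
  y = 0: RHS = 19 is not a perfect cube.
  y = 1: RHS = 35 is not a perfect cube.
  y = -1: RHS = 3 is not a perfect cube.
  y = 2: RHS = 147 is not a perfect cube.
  y = -2: RHS = -109 is not a perfect cube.
  y = 3: RHS = 451 is not a perfect cube.
  y = -3: RHS = -413 is not a perfect cube.
Continuing the search up to |y| = 35 finds no solutions either.
No (x, y) in the scanned range satisfies the equation.

No integer solutions with |y| ≤ 35.


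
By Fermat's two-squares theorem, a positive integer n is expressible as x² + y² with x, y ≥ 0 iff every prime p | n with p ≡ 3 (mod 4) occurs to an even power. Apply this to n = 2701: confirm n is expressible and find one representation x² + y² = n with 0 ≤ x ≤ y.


Step 1: Factor n = 2701 = 37 · 73.
Step 2: Check the mod-4 condition on each prime factor: 37 ≡ 1 (mod 4), exponent 1; 73 ≡ 1 (mod 4), exponent 1.
All primes ≡ 3 (mod 4) appear to even exponent (or don't appear), so by the two-squares theorem n IS expressible as a sum of two squares.
Step 3: Build a representation. Here n = 37 · 73 is a product of primes ≡ 1 (mod 4). Each prime p ≡ 1 (mod 4) is itself a sum of two squares; find a² by testing p − a² for a perfect square:
  37: 37 − 1² = 36 = 6² ⇒ 37 = 1² + 6².
  73: 73 − 1² = 72, 73 − 2² = 69, 73 − 3² = 64 = 8² ⇒ 73 = 3² + 8².
  Combine using the Brahmagupta–Fibonacci identity (a² + b²)(c² + d²) = (ac − bd)² + (ad + bc)² = (ac + bd)² + (ad − bc)²:
  37 · 73 = 2701: from (1² + 6²)(3² + 8²), take (1·3 − 6·8, 1·8 + 6·3) = (3 − 48, 8 + 18) = (-45, 26); dropping signs (only squares matter) gives (45, 26); check 45² + 26² = 2025 + 676 = 2701 ✓.
Step 4: Order so x ≤ y and verify: 26² + 45² = 676 + 2025 = 2701 = n. ✓

n = 2701 = 26² + 45² (one valid representation with x ≤ y).


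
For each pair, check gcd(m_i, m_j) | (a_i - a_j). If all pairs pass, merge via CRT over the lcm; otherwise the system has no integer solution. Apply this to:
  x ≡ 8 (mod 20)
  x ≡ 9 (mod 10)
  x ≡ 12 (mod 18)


Moduli 20, 10, 18 are not pairwise coprime, so CRT works modulo lcm(m_i) when all pairwise compatibility conditions hold.
Pairwise compatibility: gcd(m_i, m_j) must divide a_i - a_j for every pair.
Merge one congruence at a time:
  Start: x ≡ 8 (mod 20).
  Combine with x ≡ 9 (mod 10): gcd(20, 10) = 10, and 9 - 8 = 1 is NOT divisible by 10.
    ⇒ system is inconsistent (no integer solution).

No solution (the system is inconsistent).


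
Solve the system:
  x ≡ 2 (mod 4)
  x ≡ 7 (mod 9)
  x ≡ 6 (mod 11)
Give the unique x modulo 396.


Moduli 4, 9, 11 are pairwise coprime; by CRT there is a unique solution modulo M = 4 · 9 · 11 = 396.
Solve pairwise, accumulating the modulus:
  Start with x ≡ 2 (mod 4).
  Combine with x ≡ 7 (mod 9): since gcd(4, 9) = 1, we get a unique residue mod 36.
    Write x = 2 + 4·t and substitute into x ≡ 7 (mod 9): 4·t ≡ 7 − 2 = 5 (mod 9).
    The inverse of 4 mod 9 is 7 (since 4·7 = 28 = 3·9 + 1), so t ≡ 7·5 = 35 ≡ 8 (mod 9).
    Then x = 2 + 4·8 = 34, valid modulo lcm(4, 9) = 36: x ≡ 34 (mod 36).
  Combine with x ≡ 6 (mod 11): since gcd(36, 11) = 1, we get a unique residue mod 396.
    Write x = 34 + 36·t and substitute into x ≡ 6 (mod 11): 36·t ≡ 6 − 34 = -28 (mod 11).
    Reduce coefficients mod 11: 3·t ≡ 5 (mod 11).
    The inverse of 3 mod 11 is 4 (since 3·4 = 12 = 1·11 + 1), so t ≡ 4·5 = 20 ≡ 9 (mod 11).
    Then x = 34 + 36·9 = 358, valid modulo lcm(36, 11) = 396: x ≡ 358 (mod 396).
Verify: 358 mod 4 = 2 ✓, 358 mod 9 = 7 ✓, 358 mod 11 = 6 ✓.

x ≡ 358 (mod 396).


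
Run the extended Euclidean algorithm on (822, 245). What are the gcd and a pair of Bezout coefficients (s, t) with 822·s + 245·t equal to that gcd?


Euclidean algorithm on (822, 245) — divide until remainder is 0:
  822 = 3 · 245 + 87
  245 = 2 · 87 + 71
  87 = 1 · 71 + 16
  71 = 4 · 16 + 7
  16 = 2 · 7 + 2
  7 = 3 · 2 + 1
  2 = 2 · 1 + 0
gcd(822, 245) = 1.
Track Bezout coefficients alongside the remainders: start with r₀ = 822 = a·1 + b·0 (s = 1, t = 0) and r₁ = 245 = a·0 + b·1 (s = 0, t = 1); each new remainder r_{k+1} = r_{k-1} − q_k·r_k inherits s_{k+1} = s_{k-1} − q_k·s_k, t_{k+1} = t_{k-1} − q_k·t_k, so r_k = a·s_k + b·t_k at every step:
  q = 3: r = 87, s = 1 − 3·0 = 1, t = 0 − 3·1 = -3  (check: 822·1 + 245·(-3) = 87)
  q = 2: r = 71, s = 0 − 2·1 = -2, t = 1 − 2·(-3) = 7  (check: 822·(-2) + 245·7 = 71)
  q = 1: r = 16, s = 1 − 1·(-2) = 3, t = -3 − 1·7 = -10  (check: 822·3 + 245·(-10) = 16)
  q = 4: r = 7, s = -2 − 4·3 = -14, t = 7 − 4·(-10) = 47  (check: 822·(-14) + 245·47 = 7)
  q = 2: r = 2, s = 3 − 2·(-14) = 31, t = -10 − 2·47 = -104  (check: 822·31 + 245·(-104) = 2)
  q = 3: r = 1, s = -14 − 3·31 = -107, t = 47 − 3·(-104) = 359  (check: 822·(-107) + 245·359 = 1)
The row with r = 1 (the gcd) gives the Bezout coefficients s = -107, t = 359.
Result: 822 · (-107) + 245 · (359) = 1.

gcd(822, 245) = 1; s = -107, t = 359 (check: 822·(-107) + 245·359 = 1).
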